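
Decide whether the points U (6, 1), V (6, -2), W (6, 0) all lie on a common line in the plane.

Yes

UV = (0, -3), UW = (0, -1).
Checking proportionality: UW = 1/3·UV, so the vectors are parallel and the points are collinear.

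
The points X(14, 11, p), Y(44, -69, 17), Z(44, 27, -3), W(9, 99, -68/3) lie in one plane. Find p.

The points are coplanar iff XY · (XZ × XW) = 0.
Expanding, this is linear in p: (-3360)p + (-12320) = 0.
So p = -11/3.

-11/3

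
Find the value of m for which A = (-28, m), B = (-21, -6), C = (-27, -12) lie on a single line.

Collinearity: (A − B) must be parallel to (C − B) = (-6, -6).
Cross-multiplying the components: (m − (-6))·(-6) = (-7)·(-6).
Solving gives m = -13.

-13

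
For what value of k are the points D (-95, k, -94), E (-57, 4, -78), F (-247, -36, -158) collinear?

Collinearity requires DE × DF = 0; each component is linear in k.
The x-component gives (80)k + (320) = 0, so k = -4.
The remaining components then also vanish.

-4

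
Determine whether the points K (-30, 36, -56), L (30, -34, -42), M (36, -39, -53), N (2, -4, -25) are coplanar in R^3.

With K as base: KL = (60, -70, 14), KM = (66, -75, 3), KN = (32, -40, 31).
KM × KN = (-2205, -1950, -240).
KL · (KM × KN) = 840.
Since 840 ≠ 0, the four points are not coplanar.

No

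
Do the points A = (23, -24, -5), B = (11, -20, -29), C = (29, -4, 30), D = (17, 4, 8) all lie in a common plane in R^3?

No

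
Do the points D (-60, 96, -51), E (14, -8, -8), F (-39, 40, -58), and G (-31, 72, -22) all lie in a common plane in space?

With D as base: DE = (74, -104, 43), DF = (21, -56, -7), DG = (29, -24, 29).
DF × DG = (-1792, -812, 1120).
DE · (DF × DG) = 0.
The scalar triple product vanishes, so the four points are coplanar.

Yes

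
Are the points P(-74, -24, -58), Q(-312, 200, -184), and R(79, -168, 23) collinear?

PQ = (-238, 224, -126), PR = (153, -144, 81).
Each component of PR is -9/14 times the corresponding component of PQ, so PR = -9/14·PQ and the points are collinear.

Yes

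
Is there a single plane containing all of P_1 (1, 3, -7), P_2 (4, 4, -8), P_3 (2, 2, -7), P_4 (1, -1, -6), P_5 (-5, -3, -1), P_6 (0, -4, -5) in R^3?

No

The plane through P_1, P_2, P_3 has normal n = P_1P_2 × P_1P_3 = (-1, -1, -4) and equation n·P = 24.
Checking the remaining points: n·P_4 = 24, n·P_5 = 12, n·P_6 = 24.
Since n·P_5 = 12 ≠ 24, P_5 is off the plane and the points are not all coplanar.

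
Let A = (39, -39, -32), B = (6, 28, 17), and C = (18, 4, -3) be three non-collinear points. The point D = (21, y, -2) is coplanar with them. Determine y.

-3

The plane through A, B, C has equation −164x − 72y − 12z = -3204.
Substituting D: (-72)y + (-3420) = -3204, so y = -3.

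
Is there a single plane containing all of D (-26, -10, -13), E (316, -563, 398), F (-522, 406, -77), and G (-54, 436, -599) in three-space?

The four points are coplanar iff the 3×3 determinant with rows DE, DF, DG is zero.
Rows: (342, -553, 411), (-496, 416, -64), (-28, 446, -586).
Expanding along the first row: (342)(-215232) − (-553)(288864) + (411)(-209568) = 0.
Zero determinant ⇒ coplanar.

Yes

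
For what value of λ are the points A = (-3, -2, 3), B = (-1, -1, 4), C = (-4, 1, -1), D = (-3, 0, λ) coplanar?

Coplanarity ⇔ det[AB; AC; AD] = 0.
Expanding, this is linear in λ: (7)λ + (-7) = 0.
So λ = 1.

1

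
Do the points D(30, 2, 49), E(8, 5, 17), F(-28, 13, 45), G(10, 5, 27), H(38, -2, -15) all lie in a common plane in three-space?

Yes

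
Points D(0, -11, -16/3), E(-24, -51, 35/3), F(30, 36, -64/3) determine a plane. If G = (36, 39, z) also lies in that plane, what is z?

Coplanarity requires DE · (DF × DG) = 0.
DE = (-24, -40, 17), DF = (30, 47, -16); the triple product is linear in z with coefficient 72 and constant term 960.
Setting it to zero: z = -40/3.

-40/3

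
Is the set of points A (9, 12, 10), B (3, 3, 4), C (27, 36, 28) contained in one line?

No

AB = (-6, -9, -6), AC = (18, 24, 18).
AB × AC = (-18, 0, 18).
The cross product is nonzero, so the points do not lie on one line.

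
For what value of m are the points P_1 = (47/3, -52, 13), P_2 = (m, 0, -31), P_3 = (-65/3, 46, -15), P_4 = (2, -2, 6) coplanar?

-77/3

Normal to plane P_1P_3P_4: n = (714, 364/3, -1582/3); plane equation n·P = -5936/3.
Requiring n·P_2 = -5936/3: (714)m + (49042/3) = -5936/3.
So m = -77/3.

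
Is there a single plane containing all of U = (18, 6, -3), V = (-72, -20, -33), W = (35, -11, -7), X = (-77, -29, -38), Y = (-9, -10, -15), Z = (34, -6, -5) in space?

The plane through U, V, W has normal n = UV × UW = (-406, -870, 1972) and equation n·P = -18444.
Checking the remaining points: n·X = -18444, n·Y = -17226, n·Z = -18444.
Since n·Y = -17226 ≠ -18444, Y is off the plane and the points are not all coplanar.

No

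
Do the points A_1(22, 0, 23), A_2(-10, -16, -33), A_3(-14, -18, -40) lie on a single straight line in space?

Yes

A_1A_2 = (-32, -16, -56), A_1A_3 = (-36, -18, -63).
Each component of A_1A_3 is 9/8 times the corresponding component of A_1A_2, so A_1A_3 = 9/8·A_1A_2 and the points are collinear.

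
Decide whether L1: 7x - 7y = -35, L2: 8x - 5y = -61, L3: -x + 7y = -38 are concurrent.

Intersecting L1 and L2: solving the 2×2 system gives (x, y) = (-12, -7).
Substitute into L3: (-1)(-12) + (7)(-7) = -37.
But L3 requires -38 ≠ -37, so the three lines have no common point.

No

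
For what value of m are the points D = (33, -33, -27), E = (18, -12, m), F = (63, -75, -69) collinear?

Collinearity requires DE × DF = 0; each component is linear in m.
The x-component gives (42)m + (252) = 0, so m = -6.
The remaining components then also vanish.

-6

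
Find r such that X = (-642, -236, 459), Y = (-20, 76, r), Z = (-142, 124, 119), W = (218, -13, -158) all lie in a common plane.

Coplanarity ⇔ det[XY; XZ; XW] = 0.
Expanding, this is linear in r: (-198100)r + (4952500) = 0.
So r = 25.

25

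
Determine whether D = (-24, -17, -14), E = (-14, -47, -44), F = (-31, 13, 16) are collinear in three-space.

DE = (10, -30, -30), DF = (-7, 30, 30).
DE × DF = (0, -90, 90).
The cross product is nonzero, so the points do not lie on one line.

No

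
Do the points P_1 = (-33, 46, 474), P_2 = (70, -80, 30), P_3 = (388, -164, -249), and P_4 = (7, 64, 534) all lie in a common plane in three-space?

No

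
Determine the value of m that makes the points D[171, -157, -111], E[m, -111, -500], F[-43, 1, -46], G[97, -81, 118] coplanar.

49

Normal to plane DFG: n = (31242, 44196, -4572); plane equation n·P = -1088898.
Requiring n·E = -1088898: (31242)m + (-2619756) = -1088898.
So m = 49.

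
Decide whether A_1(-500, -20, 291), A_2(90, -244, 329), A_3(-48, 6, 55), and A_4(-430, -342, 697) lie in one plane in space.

A normal to the plane through A_1, A_2, A_3 is n = A_1A_2 × A_1A_3 = (51876, 156416, 116588).
The plane has equation n·P = 4860788. For A_4: n·A_4 = 5460884.
5460884 ≠ 4860788, so A_4 is off the plane.

No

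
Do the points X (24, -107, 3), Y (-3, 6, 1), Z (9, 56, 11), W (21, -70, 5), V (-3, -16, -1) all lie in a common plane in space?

Yes

The plane through X, Y, Z has normal n = XY × XZ = (1230, 246, -2706) and equation n·P = -4920.
Checking the remaining points: n·W = -4920, n·V = -4920.
All equal -4920, so all 5 points lie in one plane.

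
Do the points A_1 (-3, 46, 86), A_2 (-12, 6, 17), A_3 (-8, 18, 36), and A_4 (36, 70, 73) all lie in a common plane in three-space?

The four points are coplanar iff the 3×3 determinant with rows A_1A_2, A_1A_3, A_1A_4 is zero.
Rows: (-9, -40, -69), (-5, -28, -50), (39, 24, -13).
Expanding along the first row: (-9)(1564) − (-40)(2015) + (-69)(972) = -544.
Nonzero ⇒ not coplanar.

No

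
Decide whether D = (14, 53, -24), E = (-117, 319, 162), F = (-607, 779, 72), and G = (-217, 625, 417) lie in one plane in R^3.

With D as base: DE = (-131, 266, 186), DF = (-621, 726, 96), DG = (-231, 572, 441).
DF × DG = (265254, 251685, -187506).
DE · (DF × DG) = -2676180.
Since -2676180 ≠ 0, the four points are not coplanar.

No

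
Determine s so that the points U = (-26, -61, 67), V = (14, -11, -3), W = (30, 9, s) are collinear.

-31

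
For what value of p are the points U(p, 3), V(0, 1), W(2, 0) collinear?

The three points are collinear iff det[UV; UW] = 0.
This determinant is linear in p: (1)p + (4) = 0, so p = -4.

-4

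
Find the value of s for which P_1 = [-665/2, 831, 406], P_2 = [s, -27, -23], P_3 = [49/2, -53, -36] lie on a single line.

14

Collinearity requires P_1P_2 × P_1P_3 = 0; each component is linear in s.
The y-component gives (442)s + (-6188) = 0, so s = 14.
The remaining components then also vanish.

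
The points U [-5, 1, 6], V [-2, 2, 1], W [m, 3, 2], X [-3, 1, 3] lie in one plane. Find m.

Normal to plane UVX: n = (-3, -1, -2); plane equation n·P = 2.
Requiring n·W = 2: (-3)m + (-7) = 2.
So m = -3.

-3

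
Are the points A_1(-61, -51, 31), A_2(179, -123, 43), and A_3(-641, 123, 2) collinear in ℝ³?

Yes

A_1A_2 = (240, -72, 12), A_1A_3 = (-580, 174, -29).
A_1A_2 × A_1A_3 = (0, 0, 0).
The cross product vanishes, so the three points are collinear.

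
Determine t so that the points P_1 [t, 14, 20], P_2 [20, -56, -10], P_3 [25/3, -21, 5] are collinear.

Direction P_2P_3 = (-35/3, 35, 15). From the y-coordinate of P_1, the parameter along the line is τ = (14 − (-56))/35 = 2.
Then t = 20 + 2·(-35/3) = -10/3.

-10/3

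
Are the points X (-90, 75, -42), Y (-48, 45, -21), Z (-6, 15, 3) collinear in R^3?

No

XY = (42, -30, 21), XZ = (84, -60, 45).
XY × XZ = (-90, -126, 0).
The cross product is nonzero, so the points do not lie on one line.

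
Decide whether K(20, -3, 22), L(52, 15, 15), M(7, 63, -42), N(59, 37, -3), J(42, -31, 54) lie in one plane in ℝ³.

The plane through K, L, M has normal n = KL × KM = (-690, 2139, 2346) and equation n·P = 31395.
Checking the remaining points: n·N = 31395, n·J = 31395.
All equal 31395, so all 5 points lie in one plane.

Yes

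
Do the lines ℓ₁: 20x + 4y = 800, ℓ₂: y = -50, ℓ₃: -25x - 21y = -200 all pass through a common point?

Yes

The three lines meet at one point iff the augmented coefficient matrix [aᵢ bᵢ cᵢ] has rank < 3, i.e. its determinant vanishes.
Here the determinant is 0.
It vanishes, so the lines are concurrent at (50, -50).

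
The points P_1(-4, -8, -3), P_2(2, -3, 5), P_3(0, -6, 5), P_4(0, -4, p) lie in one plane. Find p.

The points are coplanar iff P_1P_2 · (P_1P_3 × P_1P_4) = 0.
Expanding, this is linear in p: (-8)p + (8) = 0.
So p = 1.

1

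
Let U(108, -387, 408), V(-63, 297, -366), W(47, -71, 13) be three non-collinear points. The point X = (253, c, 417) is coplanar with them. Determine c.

The plane through U, V, W has equation −25596x − 20331y − 12312z = 80433.
Substituting X: (-20331)c + (-11609892) = 80433, so c = -575.

-575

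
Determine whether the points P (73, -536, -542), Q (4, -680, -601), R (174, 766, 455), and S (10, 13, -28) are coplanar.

With P as base: PQ = (-69, -144, -59), PR = (101, 1302, 997), PS = (-63, 549, 514).
PR × PS = (121875, -114725, 137475).
PQ · (PR × PS) = 0.
The scalar triple product vanishes, so the four points are coplanar.

Yes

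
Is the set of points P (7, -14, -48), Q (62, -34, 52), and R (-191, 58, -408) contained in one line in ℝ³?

PQ = (55, -20, 100), PR = (-198, 72, -360).
Each component of PR is -18/5 times the corresponding component of PQ, so PR = -18/5·PQ and the points are collinear.

Yes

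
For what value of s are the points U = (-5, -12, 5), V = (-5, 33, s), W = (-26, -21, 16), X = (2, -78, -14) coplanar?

15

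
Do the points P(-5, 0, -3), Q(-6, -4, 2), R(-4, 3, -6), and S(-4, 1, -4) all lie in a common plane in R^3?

No

A normal to the plane through P, Q, R is n = PQ × PR = (-3, 2, 1).
The plane has equation n·X = 12. For S: n·S = 10.
10 ≠ 12, so S is off the plane.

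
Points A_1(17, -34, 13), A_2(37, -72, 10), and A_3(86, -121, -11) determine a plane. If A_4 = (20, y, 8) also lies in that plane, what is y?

The plane through A_1, A_2, A_3 has equation 651x + 273y + 882z = 13251.
Substituting A_4: (273)y + (20076) = 13251, so y = -25.

-25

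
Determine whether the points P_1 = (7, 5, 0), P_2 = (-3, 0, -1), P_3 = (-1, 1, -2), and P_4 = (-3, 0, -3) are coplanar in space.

Yes

The four points are coplanar iff the 3×3 determinant with rows P_1P_2, P_1P_3, P_1P_4 is zero.
Rows: (-10, -5, -1), (-8, -4, -2), (-10, -5, -3).
Expanding along the first row: (-10)(2) − (-5)(4) + (-1)(0) = 0.
Zero determinant ⇒ coplanar.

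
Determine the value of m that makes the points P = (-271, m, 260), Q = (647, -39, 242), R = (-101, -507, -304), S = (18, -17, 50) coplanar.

457

The points are coplanar iff PQ · (PR × PS) = 0.
Expanding, this is linear in m: (-199818)m + (91316826) = 0.
So m = 457.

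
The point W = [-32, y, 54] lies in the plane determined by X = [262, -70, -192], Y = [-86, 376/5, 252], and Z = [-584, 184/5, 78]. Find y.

67/5

A normal to the plane is n = XY × XZ = (-41076/5, -281664, 428364/5).
W lies in the plane iff n · XW = 0.
This gives (-281664)y + (18871488/5) = 0, so y = 67/5.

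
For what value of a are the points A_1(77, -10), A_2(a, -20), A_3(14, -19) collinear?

The three points are collinear iff det[A_1A_2; A_1A_3] = 0.
This determinant is linear in a: (-9)a + (63) = 0, so a = 7.

7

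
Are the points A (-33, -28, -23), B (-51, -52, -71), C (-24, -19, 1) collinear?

AB = (-18, -24, -48), AC = (9, 9, 24).
AB × AC = (-144, 0, 54).
The cross product is nonzero, so the points do not lie on one line.

No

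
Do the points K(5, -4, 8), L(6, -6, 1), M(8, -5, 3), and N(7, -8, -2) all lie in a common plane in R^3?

No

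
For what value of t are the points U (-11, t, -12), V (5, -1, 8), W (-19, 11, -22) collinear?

7

Collinearity requires UV × UW = 0; each component is linear in t.
The x-component gives (30)t + (-210) = 0, so t = 7.
The remaining components then also vanish.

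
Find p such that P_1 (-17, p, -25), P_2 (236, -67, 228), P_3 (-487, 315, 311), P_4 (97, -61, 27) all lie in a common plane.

-21

The points are coplanar iff P_1P_2 · (P_1P_3 × P_1P_4) = 0.
Expanding, this is linear in p: (156860)p + (3294060) = 0.
So p = -21.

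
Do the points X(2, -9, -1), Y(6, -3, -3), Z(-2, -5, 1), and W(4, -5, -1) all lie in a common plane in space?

No

With X as base: XY = (4, 6, -2), XZ = (-4, 4, 2), XW = (2, 4, 0).
XZ × XW = (-8, 4, -24).
XY · (XZ × XW) = 40.
Since 40 ≠ 0, the four points are not coplanar.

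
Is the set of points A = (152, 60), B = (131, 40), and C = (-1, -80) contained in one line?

AB = (-21, -20), AC = (-153, -140).
Twice the signed area of △ABC is (-21)(-140) − (-20)(-153) = -120.
The area is nonzero, so the three points are not collinear.

No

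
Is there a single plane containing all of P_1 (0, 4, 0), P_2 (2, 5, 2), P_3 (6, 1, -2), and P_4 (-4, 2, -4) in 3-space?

With P_1 as base: P_1P_2 = (2, 1, 2), P_1P_3 = (6, -3, -2), P_1P_4 = (-4, -2, -4).
P_1P_3 × P_1P_4 = (8, 32, -24).
P_1P_2 · (P_1P_3 × P_1P_4) = 0.
The scalar triple product vanishes, so the four points are coplanar.

Yes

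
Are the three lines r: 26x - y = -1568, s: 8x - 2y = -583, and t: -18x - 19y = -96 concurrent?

The three lines meet at one point iff the augmented coefficient matrix [aᵢ bᵢ cᵢ] has rank < 3, i.e. its determinant vanishes.
Here the determinant is 512.
Nonzero, so no common point exists.

No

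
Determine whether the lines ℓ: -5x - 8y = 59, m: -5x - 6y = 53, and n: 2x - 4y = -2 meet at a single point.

Yes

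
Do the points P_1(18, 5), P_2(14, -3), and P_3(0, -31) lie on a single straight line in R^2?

P_1P_2 = (-4, -8), P_1P_3 = (-18, -36).
Checking proportionality: P_1P_3 = 9/2·P_1P_2, so the vectors are parallel and the points are collinear.

Yes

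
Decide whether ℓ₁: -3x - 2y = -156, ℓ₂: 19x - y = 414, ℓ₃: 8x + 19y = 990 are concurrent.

Yes

Intersecting ℓ₁ and ℓ₂: solving the 2×2 system gives (x, y) = (24, 42).
Substitute into ℓ₃: (8)(24) + (19)(42) = 990.
This equals 990, so (24, 42) lies on all three lines and they are concurrent.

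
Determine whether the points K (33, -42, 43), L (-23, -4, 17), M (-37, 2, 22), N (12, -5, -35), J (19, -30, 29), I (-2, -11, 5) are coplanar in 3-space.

The plane through K, L, M has normal n = KL × KM = (346, 644, 196) and equation n·P = -7202.
Checking the remaining points: n·N = -5928, n·J = -7062, n·I = -6796.
Since n·N = -5928 ≠ -7202, N is off the plane and the points are not all coplanar.

No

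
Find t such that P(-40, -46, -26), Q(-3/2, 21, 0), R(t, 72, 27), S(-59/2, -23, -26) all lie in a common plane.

30

The points are coplanar iff PQ · (PR × PS) = 0.
Expanding, this is linear in t: (598)t + (-17940) = 0.
So t = 30.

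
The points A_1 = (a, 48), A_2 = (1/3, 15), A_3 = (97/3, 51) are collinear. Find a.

The three points are collinear iff det[A_1A_2; A_1A_3] = 0.
This determinant is linear in a: (-36)a + (1068) = 0, so a = 89/3.

89/3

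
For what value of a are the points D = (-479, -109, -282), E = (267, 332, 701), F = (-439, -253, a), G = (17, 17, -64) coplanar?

Normal to plane DEG: n = (-27720, 324940, -124740); plane equation n·P = 13036100.
Requiring n·F = 13036100: (-124740)a + (-70040740) = 13036100.
So a = -666.

-666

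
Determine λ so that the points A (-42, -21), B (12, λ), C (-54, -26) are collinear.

Collinearity: (B − A) must be parallel to (C − A) = (-12, -5).
Cross-multiplying the components: (λ − (-21))·(-12) = (54)·(-5).
Solving gives λ = 3/2.

3/2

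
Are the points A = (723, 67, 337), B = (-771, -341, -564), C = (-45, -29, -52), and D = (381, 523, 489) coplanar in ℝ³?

With A as base: AB = (-1494, -408, -901), AC = (-768, -96, -389), AD = (-342, 456, 152).
AC × AD = (162792, 249774, -383040).
AB · (AC × AD) = 0.
The scalar triple product vanishes, so the four points are coplanar.

Yes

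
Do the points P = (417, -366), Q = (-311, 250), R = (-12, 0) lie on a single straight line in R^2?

PQ = (-728, 616), PR = (-429, 366).
det[PQ; PR] = (-728)(366) − (616)(-429) = -2184.
The determinant is nonzero, so they are not collinear.

No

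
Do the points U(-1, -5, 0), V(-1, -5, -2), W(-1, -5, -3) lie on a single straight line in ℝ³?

Yes

UV = (0, 0, -2), UW = (0, 0, -3).
Each component of UW is 3/2 times the corresponding component of UV, so UW = 3/2·UV and the points are collinear.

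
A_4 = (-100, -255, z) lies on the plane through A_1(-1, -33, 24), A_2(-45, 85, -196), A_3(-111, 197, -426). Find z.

Coplanarity requires A_1A_2 · (A_1A_3 × A_1A_4) = 0.
A_1A_2 = (-44, 118, -220), A_1A_3 = (-110, 230, -450); the triple product is linear in z with coefficient 2860 and constant term -797940.
Setting it to zero: z = 279.

279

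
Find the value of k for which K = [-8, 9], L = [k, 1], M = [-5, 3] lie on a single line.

-4

The three points are collinear iff det[KL; KM] = 0.
This determinant is linear in k: (-6)k + (-24) = 0, so k = -4.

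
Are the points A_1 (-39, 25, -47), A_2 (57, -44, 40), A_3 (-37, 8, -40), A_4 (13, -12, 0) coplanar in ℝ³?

The four points are coplanar iff the 3×3 determinant with rows A_1A_2, A_1A_3, A_1A_4 is zero.
Rows: (96, -69, 87), (2, -17, 7), (52, -37, 47).
Expanding along the first row: (96)(-540) − (-69)(-270) + (87)(810) = 0.
Zero determinant ⇒ coplanar.

Yes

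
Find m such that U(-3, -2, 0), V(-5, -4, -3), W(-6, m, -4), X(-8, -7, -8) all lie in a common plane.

Normal to plane UVX: n = (1, -1, 0); plane equation n·P = -1.
Requiring n·W = -1: (-1)m + (-6) = -1.
So m = -5.

-5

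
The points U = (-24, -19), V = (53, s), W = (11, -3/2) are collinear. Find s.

39/2

The three points are collinear iff det[UV; UW] = 0.
This determinant is linear in s: (-35)s + (1365/2) = 0, so s = 39/2.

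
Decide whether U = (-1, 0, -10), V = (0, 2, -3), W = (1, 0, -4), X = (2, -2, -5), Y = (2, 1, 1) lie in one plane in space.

Yes

The plane through U, V, W has normal n = UV × UW = (12, 8, -4) and equation n·P = 28.
Checking the remaining points: n·X = 28, n·Y = 28.
All equal 28, so all 5 points lie in one plane.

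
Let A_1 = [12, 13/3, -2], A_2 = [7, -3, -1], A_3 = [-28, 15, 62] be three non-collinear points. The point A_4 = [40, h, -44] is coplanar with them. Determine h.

1/3

Coplanarity requires A_1A_2 · (A_1A_3 × A_1A_4) = 0.
A_1A_2 = (-5, -22/3, 1), A_1A_3 = (-40, 32/3, 64); the triple product is linear in h with coefficient 280 and constant term -280/3.
Setting it to zero: h = 1/3.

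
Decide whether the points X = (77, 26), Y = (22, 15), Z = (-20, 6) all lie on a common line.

No

XY = (-55, -11), XZ = (-97, -20).
Twice the signed area of △XYZ is (-55)(-20) − (-11)(-97) = 33.
The area is nonzero, so the three points are not collinear.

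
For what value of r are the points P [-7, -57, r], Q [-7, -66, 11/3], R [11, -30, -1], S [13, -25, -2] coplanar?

-2/3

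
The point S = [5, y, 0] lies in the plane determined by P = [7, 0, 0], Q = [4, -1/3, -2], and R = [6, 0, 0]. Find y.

0

The plane through P, Q, R has equation 2y − (1/3)z = 0.
Substituting S: (2)y + (0) = 0, so y = 0.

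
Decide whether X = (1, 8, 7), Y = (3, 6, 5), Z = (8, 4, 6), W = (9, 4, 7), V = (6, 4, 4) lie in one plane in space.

The plane through X, Y, Z has normal n = XY × XZ = (-6, -12, 6) and equation n·P = -60.
Checking the remaining points: n·W = -60, n·V = -60.
All equal -60, so all 5 points lie in one plane.

Yes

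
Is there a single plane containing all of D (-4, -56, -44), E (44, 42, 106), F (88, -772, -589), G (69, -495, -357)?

No

With D as base: DE = (48, 98, 150), DF = (92, -716, -545), DG = (73, -439, -313).
DF × DG = (-15147, -10989, 11880).
DE · (DF × DG) = -21978.
Since -21978 ≠ 0, the four points are not coplanar.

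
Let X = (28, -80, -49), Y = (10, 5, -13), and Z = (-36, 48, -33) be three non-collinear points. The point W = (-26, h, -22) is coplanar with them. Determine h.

A normal to the plane is n = XY × XZ = (-3248, -2016, 3136).
W lies in the plane iff n · XW = 0.
This gives (-2016)h + (98784) = 0, so h = 49.

49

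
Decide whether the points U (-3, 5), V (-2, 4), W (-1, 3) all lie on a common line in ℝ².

UV = (1, -1), UW = (2, -2).
Checking proportionality: UW = 2·UV, so the vectors are parallel and the points are collinear.

Yes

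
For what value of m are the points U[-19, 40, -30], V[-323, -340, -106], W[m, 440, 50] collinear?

Collinearity requires UV × UW = 0; each component is linear in m.
The y-component gives (-76)m + (22876) = 0, so m = 301.
The remaining components then also vanish.

301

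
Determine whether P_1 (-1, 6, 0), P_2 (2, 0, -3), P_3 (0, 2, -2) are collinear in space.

No

P_1P_2 = (3, -6, -3), P_1P_3 = (1, -4, -2).
P_1P_2 × P_1P_3 = (0, 3, -6).
The cross product is nonzero, so the points do not lie on one line.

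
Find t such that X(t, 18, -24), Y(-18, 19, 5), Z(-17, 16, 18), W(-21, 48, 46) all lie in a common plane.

The points are coplanar iff XY · (XZ × XW) = 0.
Expanding, this is linear in t: (500)t + (9500) = 0.
So t = -19.

-19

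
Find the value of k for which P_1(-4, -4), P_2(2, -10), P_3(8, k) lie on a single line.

Collinearity: (P_3 − P_1) must be parallel to (P_2 − P_1) = (6, -6).
Cross-multiplying the components: (k − (-4))·(6) = (12)·(-6).
Solving gives k = -16.

-16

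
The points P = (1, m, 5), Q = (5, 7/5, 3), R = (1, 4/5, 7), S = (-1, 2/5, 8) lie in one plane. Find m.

Coplanarity ⇔ det[PQ; PR; PS] = 0.
Expanding, this is linear in m: (4)m + (-12/5) = 0.
So m = 3/5.

3/5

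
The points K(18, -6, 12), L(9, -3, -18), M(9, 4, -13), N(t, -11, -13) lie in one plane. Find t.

The points are coplanar iff KL · (KM × KN) = 0.
Expanding, this is linear in t: (225)t + (-2700) = 0.
So t = 12.

12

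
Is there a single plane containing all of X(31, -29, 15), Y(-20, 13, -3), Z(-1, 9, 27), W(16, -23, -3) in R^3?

The four points are coplanar iff the 3×3 determinant with rows XY, XZ, XW is zero.
Rows: (-51, 42, -18), (-32, 38, 12), (-15, 6, -18).
Expanding along the first row: (-51)(-756) − (42)(756) + (-18)(378) = 0.
Zero determinant ⇒ coplanar.

Yes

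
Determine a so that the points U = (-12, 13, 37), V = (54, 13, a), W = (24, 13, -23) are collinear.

Collinearity requires UV × UW = 0; each component is linear in a.
The y-component gives (36)a + (2628) = 0, so a = -73.
The remaining components then also vanish.

-73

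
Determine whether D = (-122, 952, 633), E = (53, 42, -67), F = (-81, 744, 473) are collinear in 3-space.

No

DE = (175, -910, -700), DF = (41, -208, -160).
DE × DF = (0, -700, 910).
The cross product is nonzero, so the points do not lie on one line.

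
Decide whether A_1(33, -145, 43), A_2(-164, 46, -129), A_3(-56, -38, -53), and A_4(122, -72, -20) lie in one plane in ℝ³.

A normal to the plane through A_1, A_2, A_3 is n = A_1A_2 × A_1A_3 = (68, -3604, -4080).
The plane has equation n·P = 349384. For A_4: n·A_4 = 349384.
Equal, so A_4 lies in the plane and all four are coplanar.

Yes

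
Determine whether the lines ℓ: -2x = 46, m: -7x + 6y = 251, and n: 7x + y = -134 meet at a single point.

The three lines meet at one point iff the augmented coefficient matrix [aᵢ bᵢ cᵢ] has rank < 3, i.e. its determinant vanishes.
Here the determinant is -144.
Nonzero, so no common point exists.

No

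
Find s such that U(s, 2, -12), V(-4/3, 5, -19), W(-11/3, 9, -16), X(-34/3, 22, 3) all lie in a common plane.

The points are coplanar iff UV · (UW × UX) = 0.
Expanding, this is linear in s: (-37)s + (37/3) = 0.
So s = 1/3.

1/3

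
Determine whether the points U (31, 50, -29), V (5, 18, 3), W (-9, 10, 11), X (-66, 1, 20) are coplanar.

The four points are coplanar iff the 3×3 determinant with rows UV, UW, UX is zero.
Rows: (-26, -32, 32), (-40, -40, 40), (-97, -49, 49).
Expanding along the first row: (-26)(0) − (-32)(1920) + (32)(-1920) = 0.
Zero determinant ⇒ coplanar.

Yes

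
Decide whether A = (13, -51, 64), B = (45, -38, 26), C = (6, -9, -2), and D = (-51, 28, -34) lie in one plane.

Yes

The four points are coplanar iff the 3×3 determinant with rows AB, AC, AD is zero.
Rows: (32, 13, -38), (-7, 42, -66), (-64, 79, -98).
Expanding along the first row: (32)(1098) − (13)(-3538) + (-38)(2135) = 0.
Zero determinant ⇒ coplanar.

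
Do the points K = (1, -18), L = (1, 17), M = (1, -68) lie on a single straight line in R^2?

KL = (0, 35), KM = (0, -50).
det[KL; KM] = (0)(-50) − (35)(0) = 0.
The determinant is zero, so the points are collinear.

Yes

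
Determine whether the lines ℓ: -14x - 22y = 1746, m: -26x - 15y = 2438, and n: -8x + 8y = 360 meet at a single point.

No

The three lines meet at one point iff the augmented coefficient matrix [aᵢ bᵢ cᵢ] has rank < 3, i.e. its determinant vanishes.
Here the determinant is -864.
Nonzero, so no common point exists.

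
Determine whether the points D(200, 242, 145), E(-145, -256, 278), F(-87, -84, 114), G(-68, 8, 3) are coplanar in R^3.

No

A normal to the plane through D, E, F is n = DE × DF = (58796, -48866, -30456).
The plane has equation n·P = -4482492. For G: n·G = -4480424.
-4480424 ≠ -4482492, so G is off the plane.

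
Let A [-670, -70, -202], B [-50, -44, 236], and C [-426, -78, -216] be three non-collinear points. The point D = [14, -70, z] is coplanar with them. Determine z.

A normal to the plane is n = AB × AC = (3140, 115552, -11304).
D lies in the plane iff n · AD = 0.
This gives (-11304)z + (-135648) = 0, so z = -12.

-12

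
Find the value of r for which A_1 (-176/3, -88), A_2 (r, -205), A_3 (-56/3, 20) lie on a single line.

Collinearity: (A_2 − A_1) must be parallel to (A_3 − A_1) = (40, 108).
Cross-multiplying the components: (r − (-176/3))·(108) = (-117)·(40).
Solving gives r = -102.

-102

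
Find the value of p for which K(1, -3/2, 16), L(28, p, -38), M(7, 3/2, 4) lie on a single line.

12

Direction KM = (6, 3, -12). From the x-coordinate of L, the parameter along the line is τ = (28 − 1)/6 = 9/2.
Then p = (-3/2) + 9/2·(3) = 12.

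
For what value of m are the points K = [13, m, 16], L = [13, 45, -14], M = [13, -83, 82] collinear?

5

Collinearity requires KL × KM = 0; each component is linear in m.
The x-component gives (-96)m + (480) = 0, so m = 5.
The remaining components then also vanish.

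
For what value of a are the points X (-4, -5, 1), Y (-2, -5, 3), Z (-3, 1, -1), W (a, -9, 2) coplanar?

-5

Coplanarity ⇔ det[XY; XZ; XW] = 0.
Expanding, this is linear in a: (-12)a + (-60) = 0.
So a = -5.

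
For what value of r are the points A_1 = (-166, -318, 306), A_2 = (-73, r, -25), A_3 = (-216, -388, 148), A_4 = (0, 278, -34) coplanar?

Coplanarity ⇔ det[A_1A_2; A_1A_3; A_1A_4] = 0.
Expanding, this is linear in r: (-43228)r + (3242100) = 0.
So r = 75.

75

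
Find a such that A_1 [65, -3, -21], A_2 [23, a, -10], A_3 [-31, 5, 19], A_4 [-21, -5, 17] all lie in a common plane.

28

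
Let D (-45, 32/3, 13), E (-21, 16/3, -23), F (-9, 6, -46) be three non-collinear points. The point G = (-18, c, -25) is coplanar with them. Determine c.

Coplanarity requires DE · (DF × DG) = 0.
DE = (24, -16/3, -36), DF = (36, -14/3, -59); the triple product is linear in c with coefficient 120 and constant term -360.
Setting it to zero: c = 3.

3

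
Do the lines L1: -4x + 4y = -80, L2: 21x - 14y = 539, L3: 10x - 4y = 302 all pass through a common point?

Intersecting L1 and L2: solving the 2×2 system gives (x, y) = (37, 17).
Substitute into L3: (10)(37) + (-4)(17) = 302.
This equals 302, so (37, 17) lies on all three lines and they are concurrent.

Yes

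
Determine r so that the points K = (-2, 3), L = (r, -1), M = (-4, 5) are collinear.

2

The three points are collinear iff det[KL; KM] = 0.
This determinant is linear in r: (2)r + (-4) = 0, so r = 2.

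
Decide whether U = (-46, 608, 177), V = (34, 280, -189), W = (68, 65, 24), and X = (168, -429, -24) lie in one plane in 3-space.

With U as base: UV = (80, -328, -366), UW = (114, -543, -153), UX = (214, -1037, -201).
UW × UX = (-49518, -9828, -2016).
UV · (UW × UX) = 0.
The scalar triple product vanishes, so the four points are coplanar.

Yes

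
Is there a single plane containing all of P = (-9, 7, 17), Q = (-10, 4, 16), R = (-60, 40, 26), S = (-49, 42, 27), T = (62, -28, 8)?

The plane through P, Q, R has normal n = PQ × PR = (6, 60, -186) and equation n·X = -2796.
Checking the remaining points: n·S = -2796, n·T = -2796.
All equal -2796, so all 5 points lie in one plane.

Yes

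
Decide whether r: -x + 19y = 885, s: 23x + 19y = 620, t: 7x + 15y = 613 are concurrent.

No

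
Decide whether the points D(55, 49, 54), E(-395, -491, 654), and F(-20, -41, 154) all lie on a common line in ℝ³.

Yes

DE = (-450, -540, 600), DF = (-75, -90, 100).
DE × DF = (0, 0, 0).
The cross product vanishes, so the three points are collinear.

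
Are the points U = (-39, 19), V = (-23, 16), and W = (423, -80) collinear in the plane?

UV = (16, -3), UW = (462, -99).
det[UV; UW] = (16)(-99) − (-3)(462) = -198.
The determinant is nonzero, so they are not collinear.

No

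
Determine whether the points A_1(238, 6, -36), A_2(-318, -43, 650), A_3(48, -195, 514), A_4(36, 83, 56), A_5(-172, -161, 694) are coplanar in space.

No

The plane through A_1, A_2, A_3 has normal n = A_1A_2 × A_1A_3 = (110936, 175460, 102446) and equation n·P = 23767472.
Checking the remaining points: n·A_4 = 24293852, n·A_5 = 23767472.
Since n·A_4 = 24293852 ≠ 23767472, A_4 is off the plane and the points are not all coplanar.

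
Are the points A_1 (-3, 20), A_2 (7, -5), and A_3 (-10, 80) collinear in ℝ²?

No

A_1A_2 = (10, -25), A_1A_3 = (-7, 60).
Twice the signed area of △A_1A_2A_3 is (10)(60) − (-25)(-7) = 425.
The area is nonzero, so the three points are not collinear.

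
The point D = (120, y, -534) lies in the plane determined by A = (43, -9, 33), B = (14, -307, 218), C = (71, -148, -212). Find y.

295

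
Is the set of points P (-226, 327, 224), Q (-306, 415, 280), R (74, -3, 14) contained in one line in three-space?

Yes

PQ = (-80, 88, 56), PR = (300, -330, -210).
Each component of PR is -15/4 times the corresponding component of PQ, so PR = -15/4·PQ and the points are collinear.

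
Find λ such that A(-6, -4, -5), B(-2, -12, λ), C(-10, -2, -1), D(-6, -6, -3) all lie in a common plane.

Coplanarity ⇔ det[AB; AC; AD] = 0.
Expanding, this is linear in λ: (8)λ + (24) = 0.
So λ = -3.

-3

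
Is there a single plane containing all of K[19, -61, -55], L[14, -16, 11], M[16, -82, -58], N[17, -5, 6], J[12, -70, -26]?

No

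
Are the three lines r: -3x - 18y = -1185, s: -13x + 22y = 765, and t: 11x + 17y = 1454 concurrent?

Intersecting r and s: solving the 2×2 system gives (x, y) = (41, 59).
Substitute into t: (11)(41) + (17)(59) = 1454.
This equals 1454, so (41, 59) lies on all three lines and they are concurrent.

Yes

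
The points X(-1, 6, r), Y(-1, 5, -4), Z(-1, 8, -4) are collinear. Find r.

-4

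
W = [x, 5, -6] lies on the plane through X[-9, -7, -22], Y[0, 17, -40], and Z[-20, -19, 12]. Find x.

A normal to the plane is n = XY × XZ = (600, -108, 156).
W lies in the plane iff n · XW = 0.
This gives (600)x + (6600) = 0, so x = -11.

-11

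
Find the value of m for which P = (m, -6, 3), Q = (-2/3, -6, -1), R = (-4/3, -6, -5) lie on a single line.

Collinearity requires PQ × PR = 0; each component is linear in m.
The y-component gives (-4)m + (0) = 0, so m = 0.
The remaining components then also vanish.

0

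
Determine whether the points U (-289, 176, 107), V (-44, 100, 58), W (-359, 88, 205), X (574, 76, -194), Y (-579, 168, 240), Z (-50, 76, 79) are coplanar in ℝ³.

Yes

The plane through U, V, W has normal n = UV × UW = (-11760, -20580, -26880) and equation n·P = -3099600.
Checking the remaining points: n·X = -3099600, n·Y = -3099600, n·Z = -3099600.
All equal -3099600, so all 6 points lie in one plane.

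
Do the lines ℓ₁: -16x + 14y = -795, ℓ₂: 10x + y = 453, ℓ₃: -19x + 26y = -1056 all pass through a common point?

Intersecting ℓ₁ and ℓ₂: solving the 2×2 system gives (x, y) = (183/4, -9/2).
Substitute into ℓ₃: (-19)(183/4) + (26)(-9/2) = -3945/4.
But ℓ₃ requires -1056 ≠ -3945/4, so the three lines have no common point.

No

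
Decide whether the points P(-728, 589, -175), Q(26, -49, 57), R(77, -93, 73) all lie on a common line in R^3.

No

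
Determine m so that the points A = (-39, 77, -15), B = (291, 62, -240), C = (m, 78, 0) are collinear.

Direction AB = (330, -15, -225). From the y-coordinate of C, the parameter along the line is τ = (78 − 77)/(-15) = -1/15.
Then m = (-39) + (-1/15)·(330) = -61.

-61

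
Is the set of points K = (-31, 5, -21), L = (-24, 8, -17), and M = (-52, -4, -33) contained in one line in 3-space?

KL = (7, 3, 4), KM = (-21, -9, -12).
Each component of KM is -3 times the corresponding component of KL, so KM = -3·KL and the points are collinear.

Yes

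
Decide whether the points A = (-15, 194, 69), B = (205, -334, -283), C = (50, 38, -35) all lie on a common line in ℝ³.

AB = (220, -528, -352), AC = (65, -156, -104).
AB × AC = (0, 0, 0).
The cross product vanishes, so the three points are collinear.

Yes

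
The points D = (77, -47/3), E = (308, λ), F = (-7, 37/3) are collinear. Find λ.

-278/3

The three points are collinear iff det[DE; DF] = 0.
This determinant is linear in λ: (84)λ + (7784) = 0, so λ = -278/3.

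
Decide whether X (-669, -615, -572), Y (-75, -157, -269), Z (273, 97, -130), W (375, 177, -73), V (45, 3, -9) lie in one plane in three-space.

No

The plane through X, Y, Z has normal n = XY × XZ = (-13300, 22878, -8508) and equation n·P = -305694.
Checking the remaining points: n·W = -317010, n·V = -453294.
Since n·W = -317010 ≠ -305694, W is off the plane and the points are not all coplanar.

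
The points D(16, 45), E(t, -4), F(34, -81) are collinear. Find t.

The three points are collinear iff det[DE; DF] = 0.
This determinant is linear in t: (-126)t + (2898) = 0, so t = 23.

23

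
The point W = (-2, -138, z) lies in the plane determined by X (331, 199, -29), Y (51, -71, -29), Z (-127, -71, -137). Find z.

-19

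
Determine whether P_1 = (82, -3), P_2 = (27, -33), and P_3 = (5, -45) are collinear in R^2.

Yes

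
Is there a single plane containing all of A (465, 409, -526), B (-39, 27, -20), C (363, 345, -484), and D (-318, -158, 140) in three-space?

Yes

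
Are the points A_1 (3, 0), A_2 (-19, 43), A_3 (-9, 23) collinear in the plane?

A_1A_2 = (-22, 43), A_1A_3 = (-12, 23).
det[A_1A_2; A_1A_3] = (-22)(23) − (43)(-12) = 10.
The determinant is nonzero, so they are not collinear.

No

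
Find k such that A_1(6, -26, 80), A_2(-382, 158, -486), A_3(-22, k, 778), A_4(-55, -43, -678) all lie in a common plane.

Coplanarity ⇔ det[A_1A_2; A_1A_3; A_1A_4] = 0.
Expanding, this is linear in k: (259578)k + (-9863964) = 0.
So k = 38.

38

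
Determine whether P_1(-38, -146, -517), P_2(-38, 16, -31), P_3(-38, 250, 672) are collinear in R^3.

P_1P_2 = (0, 162, 486), P_1P_3 = (0, 396, 1189).
P_1P_2 × P_1P_3 = (162, 0, 0).
The cross product is nonzero, so the points do not lie on one line.

No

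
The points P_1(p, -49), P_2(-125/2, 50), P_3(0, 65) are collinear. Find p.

-475

Collinearity: (P_1 − P_2) must be parallel to (P_3 − P_2) = (125/2, 15).
Cross-multiplying the components: (p − (-125/2))·(15) = (-99)·(125/2).
Solving gives p = -475.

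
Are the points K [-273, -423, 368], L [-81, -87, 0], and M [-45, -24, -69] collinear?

Yes

KL = (192, 336, -368), KM = (228, 399, -437).
Each component of KM is 19/16 times the corresponding component of KL, so KM = 19/16·KL and the points are collinear.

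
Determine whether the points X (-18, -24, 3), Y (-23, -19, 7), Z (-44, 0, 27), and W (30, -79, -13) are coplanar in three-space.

A normal to the plane through X, Y, Z is n = XY × XZ = (24, 16, 10).
The plane has equation n·P = -786. For W: n·W = -674.
-674 ≠ -786, so W is off the plane.

No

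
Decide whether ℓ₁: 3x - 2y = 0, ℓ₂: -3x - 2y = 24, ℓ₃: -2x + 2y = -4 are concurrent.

Yes

Lines aᵢx + bᵢy = cᵢ with pairwise distinct directions are concurrent exactly when det[aᵢ bᵢ cᵢ] = 0.
Here the determinant is 0.
It vanishes, so the lines are concurrent at (-4, -6).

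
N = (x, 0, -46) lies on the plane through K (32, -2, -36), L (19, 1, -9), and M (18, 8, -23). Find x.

34

The plane through K, L, M has equation −231x − 209y − 88z = -3806.
Substituting N: (-231)x + (4048) = -3806, so x = 34.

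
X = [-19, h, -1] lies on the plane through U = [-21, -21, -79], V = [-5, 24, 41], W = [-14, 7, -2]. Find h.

The plane through U, V, W has equation 105x − 392y + 133z = -4480.
Substituting X: (-392)h + (-2128) = -4480, so h = 6.

6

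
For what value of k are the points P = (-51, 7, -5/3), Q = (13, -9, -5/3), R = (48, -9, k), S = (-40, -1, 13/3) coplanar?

-35/3

Coplanarity ⇔ det[PQ; PR; PS] = 0.
Expanding, this is linear in k: (336)k + (3920) = 0.
So k = -35/3.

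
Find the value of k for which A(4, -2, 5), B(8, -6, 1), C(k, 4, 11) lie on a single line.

Direction AB = (4, -4, -4). From the y-coordinate of C, the parameter along the line is τ = (4 − (-2))/(-4) = -3/2.
Then k = 4 + (-3/2)·(4) = -2.

-2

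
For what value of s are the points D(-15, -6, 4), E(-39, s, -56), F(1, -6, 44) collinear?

-6

Collinearity requires DE × DF = 0; each component is linear in s.
The x-component gives (40)s + (240) = 0, so s = -6.
The remaining components then also vanish.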